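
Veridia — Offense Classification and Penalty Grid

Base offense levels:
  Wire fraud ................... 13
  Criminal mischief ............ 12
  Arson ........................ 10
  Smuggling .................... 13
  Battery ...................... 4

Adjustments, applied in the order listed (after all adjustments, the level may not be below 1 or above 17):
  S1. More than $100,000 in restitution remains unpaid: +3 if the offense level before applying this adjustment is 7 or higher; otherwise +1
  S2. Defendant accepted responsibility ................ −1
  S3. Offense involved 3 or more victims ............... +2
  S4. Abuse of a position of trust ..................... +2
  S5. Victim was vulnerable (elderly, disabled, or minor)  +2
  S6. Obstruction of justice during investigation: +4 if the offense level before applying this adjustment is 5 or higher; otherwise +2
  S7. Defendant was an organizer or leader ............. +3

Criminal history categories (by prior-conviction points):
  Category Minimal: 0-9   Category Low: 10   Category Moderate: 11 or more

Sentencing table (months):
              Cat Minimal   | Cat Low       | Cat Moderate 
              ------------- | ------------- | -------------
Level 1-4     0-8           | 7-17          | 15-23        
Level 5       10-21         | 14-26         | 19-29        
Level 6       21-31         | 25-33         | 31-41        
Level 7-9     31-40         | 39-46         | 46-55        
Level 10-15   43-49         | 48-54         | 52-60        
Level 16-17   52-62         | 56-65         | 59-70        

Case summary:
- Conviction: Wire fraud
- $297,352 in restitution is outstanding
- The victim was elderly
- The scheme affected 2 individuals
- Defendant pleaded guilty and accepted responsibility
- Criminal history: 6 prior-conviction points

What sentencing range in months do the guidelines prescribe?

52-62 months

Base offense level for wire fraud: 13.
S1 applies (level before this adjustment is 13 ≥ 7, so +3): 13 + 3 = 16.
S2 applies: 16 − 1 = 15.
S3 does not apply.
S5 applies: 15 + 2 = 17.
S7 does not apply.
Final offense level: 17.
Criminal history: 6 prior points → Category Minimal (0-9).
Level 17 falls in the 16-17 band.
Grid: Level 16-17 × Category Minimal = 52-62 months.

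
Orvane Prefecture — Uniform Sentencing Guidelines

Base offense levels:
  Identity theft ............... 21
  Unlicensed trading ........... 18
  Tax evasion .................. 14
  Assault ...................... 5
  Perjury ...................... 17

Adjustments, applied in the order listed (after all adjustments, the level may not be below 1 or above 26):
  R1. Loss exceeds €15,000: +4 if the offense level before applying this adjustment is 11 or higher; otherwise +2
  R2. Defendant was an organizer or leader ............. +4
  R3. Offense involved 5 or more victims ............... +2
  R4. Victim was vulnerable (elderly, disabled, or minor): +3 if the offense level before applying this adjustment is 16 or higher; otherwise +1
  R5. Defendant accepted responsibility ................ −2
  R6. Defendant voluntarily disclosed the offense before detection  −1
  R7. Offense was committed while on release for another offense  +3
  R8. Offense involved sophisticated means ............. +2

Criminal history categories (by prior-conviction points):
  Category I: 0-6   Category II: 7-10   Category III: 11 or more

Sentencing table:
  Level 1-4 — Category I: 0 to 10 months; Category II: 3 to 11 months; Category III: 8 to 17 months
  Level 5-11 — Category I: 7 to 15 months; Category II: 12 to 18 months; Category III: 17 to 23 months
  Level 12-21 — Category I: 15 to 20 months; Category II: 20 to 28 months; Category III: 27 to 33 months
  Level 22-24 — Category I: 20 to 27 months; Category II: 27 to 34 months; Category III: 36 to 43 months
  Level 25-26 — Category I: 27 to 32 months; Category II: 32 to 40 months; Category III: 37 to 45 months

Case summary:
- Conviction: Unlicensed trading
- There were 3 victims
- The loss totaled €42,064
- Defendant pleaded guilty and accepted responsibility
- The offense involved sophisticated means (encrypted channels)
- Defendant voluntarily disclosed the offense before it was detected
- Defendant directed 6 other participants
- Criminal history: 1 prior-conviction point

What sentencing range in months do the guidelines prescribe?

27-32 months

Base offense level for unlicensed trading: 18.
R1 applies (level before this adjustment is 18 ≥ 11, so +4): 18 + 4 = 22.
R2 applies: 22 + 4 = 26.
R3 does not apply.
R5 applies: 26 − 2 = 24.
R6 applies: 24 − 1 = 23.
R8 applies: 23 + 2 = 25.
Final offense level: 25.
Criminal history: 1 prior point → Category I (0-6).
Level 25 falls in the 25-26 band.
Grid: Level 25-26 × Category I = 27-32 months.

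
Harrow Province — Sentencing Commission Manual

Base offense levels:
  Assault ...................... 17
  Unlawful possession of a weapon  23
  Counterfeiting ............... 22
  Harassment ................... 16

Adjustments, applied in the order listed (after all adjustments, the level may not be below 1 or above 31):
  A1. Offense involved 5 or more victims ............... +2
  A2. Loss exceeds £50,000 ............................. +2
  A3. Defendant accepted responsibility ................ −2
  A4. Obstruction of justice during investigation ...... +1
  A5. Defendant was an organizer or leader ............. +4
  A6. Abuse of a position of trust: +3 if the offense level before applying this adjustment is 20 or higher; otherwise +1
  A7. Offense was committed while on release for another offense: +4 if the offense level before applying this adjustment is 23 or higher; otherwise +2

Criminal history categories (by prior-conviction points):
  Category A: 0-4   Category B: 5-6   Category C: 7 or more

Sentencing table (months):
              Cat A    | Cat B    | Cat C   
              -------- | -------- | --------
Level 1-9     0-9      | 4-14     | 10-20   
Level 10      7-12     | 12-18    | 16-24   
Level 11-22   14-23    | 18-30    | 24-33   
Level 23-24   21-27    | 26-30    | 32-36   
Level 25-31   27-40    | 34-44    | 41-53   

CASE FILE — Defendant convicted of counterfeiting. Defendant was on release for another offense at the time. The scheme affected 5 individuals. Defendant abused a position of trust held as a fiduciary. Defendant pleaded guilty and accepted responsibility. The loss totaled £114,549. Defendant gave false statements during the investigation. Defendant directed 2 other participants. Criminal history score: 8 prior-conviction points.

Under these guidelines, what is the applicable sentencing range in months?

Base offense level for counterfeiting: 22.
A1 applies: 22 + 2 = 24.
A2 applies: 24 + 2 = 26.
A3 applies: 26 − 2 = 24.
A4 applies: 24 + 1 = 25.
A5 applies: 25 + 4 = 29.
A6 applies (level before this adjustment is 29 ≥ 20, so +3): 29 + 3 = 32.
A7 applies (level before this adjustment is 32 ≥ 23, so +4): 32 + 4 = 36.
Level 36 exceeds the maximum of 31; capped at 31.
Final offense level: 31.
Criminal history: 8 prior points → Category C (7+).
Level 31 falls in the 25-31 band.
Grid: Level 25-31 × Category C = 41-53 months.

41-53 months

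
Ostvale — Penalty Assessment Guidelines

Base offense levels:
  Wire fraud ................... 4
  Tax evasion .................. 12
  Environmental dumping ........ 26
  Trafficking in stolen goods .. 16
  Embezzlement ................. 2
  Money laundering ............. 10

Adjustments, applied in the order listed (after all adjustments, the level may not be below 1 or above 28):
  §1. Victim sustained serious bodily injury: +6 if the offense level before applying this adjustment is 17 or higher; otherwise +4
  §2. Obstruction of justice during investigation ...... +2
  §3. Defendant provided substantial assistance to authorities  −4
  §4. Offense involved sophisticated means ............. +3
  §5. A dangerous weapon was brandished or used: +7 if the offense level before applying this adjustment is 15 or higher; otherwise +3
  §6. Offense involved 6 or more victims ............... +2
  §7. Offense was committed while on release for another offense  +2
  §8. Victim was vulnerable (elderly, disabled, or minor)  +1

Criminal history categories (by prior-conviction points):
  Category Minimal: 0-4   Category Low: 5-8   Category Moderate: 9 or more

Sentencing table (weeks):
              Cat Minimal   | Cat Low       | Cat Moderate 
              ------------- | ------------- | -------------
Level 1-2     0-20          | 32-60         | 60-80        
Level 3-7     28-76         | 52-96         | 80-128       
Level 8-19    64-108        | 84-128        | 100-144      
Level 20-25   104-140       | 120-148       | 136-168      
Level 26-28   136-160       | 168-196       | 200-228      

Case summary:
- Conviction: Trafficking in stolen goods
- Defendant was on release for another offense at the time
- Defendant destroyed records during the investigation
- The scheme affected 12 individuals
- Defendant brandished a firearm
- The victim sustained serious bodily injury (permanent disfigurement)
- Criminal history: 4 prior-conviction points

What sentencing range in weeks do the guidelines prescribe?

Base offense level for trafficking in stolen goods: 16.
§1 applies (level before this adjustment is 16 < 17, so +4): 16 + 4 = 20.
§2 applies: 20 + 2 = 22.
§3 does not apply.
§4 does not apply.
§5 applies (level before this adjustment is 22 ≥ 15, so +7): 22 + 7 = 29.
§6 applies: 29 + 2 = 31.
§7 applies: 31 + 2 = 33.
Level 33 exceeds the maximum of 28; capped at 28.
Final offense level: 28.
Criminal history: 4 prior points → Category Minimal (0-4).
Level 28 falls in the 26-28 band.
Grid: Level 26-28 × Category Minimal = 136-160 weeks.

136-160 weeks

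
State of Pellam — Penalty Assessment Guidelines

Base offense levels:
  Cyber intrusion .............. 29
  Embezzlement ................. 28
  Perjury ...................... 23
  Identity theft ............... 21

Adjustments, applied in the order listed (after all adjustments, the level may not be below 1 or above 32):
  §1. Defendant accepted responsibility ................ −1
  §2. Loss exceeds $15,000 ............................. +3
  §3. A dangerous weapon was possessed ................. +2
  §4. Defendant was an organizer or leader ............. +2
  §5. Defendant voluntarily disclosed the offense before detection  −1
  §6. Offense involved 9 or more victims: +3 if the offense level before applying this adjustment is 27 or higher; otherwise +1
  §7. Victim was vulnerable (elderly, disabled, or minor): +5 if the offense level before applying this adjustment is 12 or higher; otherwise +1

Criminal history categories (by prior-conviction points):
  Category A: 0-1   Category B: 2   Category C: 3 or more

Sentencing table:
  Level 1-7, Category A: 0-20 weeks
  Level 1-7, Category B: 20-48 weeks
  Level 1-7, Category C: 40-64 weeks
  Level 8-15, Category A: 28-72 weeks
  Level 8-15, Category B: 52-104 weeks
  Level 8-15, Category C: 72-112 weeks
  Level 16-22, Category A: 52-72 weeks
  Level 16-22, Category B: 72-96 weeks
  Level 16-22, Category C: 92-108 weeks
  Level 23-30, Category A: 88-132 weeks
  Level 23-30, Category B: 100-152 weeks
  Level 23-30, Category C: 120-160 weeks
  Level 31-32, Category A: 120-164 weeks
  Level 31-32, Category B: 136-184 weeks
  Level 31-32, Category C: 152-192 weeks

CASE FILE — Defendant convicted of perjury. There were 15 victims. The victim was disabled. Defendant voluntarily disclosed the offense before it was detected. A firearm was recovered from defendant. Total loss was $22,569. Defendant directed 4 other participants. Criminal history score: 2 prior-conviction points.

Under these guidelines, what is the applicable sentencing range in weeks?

Base offense level for perjury: 23.
§1 does not apply.
§2 applies: 23 + 3 = 26.
§3 applies: 26 + 2 = 28.
§4 applies: 28 + 2 = 30.
§5 applies: 30 − 1 = 29.
§6 applies (level before this adjustment is 29 ≥ 27, so +3): 29 + 3 = 32.
§7 applies (level before this adjustment is 32 ≥ 12, so +5): 32 + 5 = 37.
Level 37 exceeds the maximum of 32; capped at 32.
Final offense level: 32.
Criminal history: 2 prior points → Category B (2).
Level 32 falls in the 31-32 band.
Grid: Level 31-32 × Category B = 136-184 weeks.

136-184 weeks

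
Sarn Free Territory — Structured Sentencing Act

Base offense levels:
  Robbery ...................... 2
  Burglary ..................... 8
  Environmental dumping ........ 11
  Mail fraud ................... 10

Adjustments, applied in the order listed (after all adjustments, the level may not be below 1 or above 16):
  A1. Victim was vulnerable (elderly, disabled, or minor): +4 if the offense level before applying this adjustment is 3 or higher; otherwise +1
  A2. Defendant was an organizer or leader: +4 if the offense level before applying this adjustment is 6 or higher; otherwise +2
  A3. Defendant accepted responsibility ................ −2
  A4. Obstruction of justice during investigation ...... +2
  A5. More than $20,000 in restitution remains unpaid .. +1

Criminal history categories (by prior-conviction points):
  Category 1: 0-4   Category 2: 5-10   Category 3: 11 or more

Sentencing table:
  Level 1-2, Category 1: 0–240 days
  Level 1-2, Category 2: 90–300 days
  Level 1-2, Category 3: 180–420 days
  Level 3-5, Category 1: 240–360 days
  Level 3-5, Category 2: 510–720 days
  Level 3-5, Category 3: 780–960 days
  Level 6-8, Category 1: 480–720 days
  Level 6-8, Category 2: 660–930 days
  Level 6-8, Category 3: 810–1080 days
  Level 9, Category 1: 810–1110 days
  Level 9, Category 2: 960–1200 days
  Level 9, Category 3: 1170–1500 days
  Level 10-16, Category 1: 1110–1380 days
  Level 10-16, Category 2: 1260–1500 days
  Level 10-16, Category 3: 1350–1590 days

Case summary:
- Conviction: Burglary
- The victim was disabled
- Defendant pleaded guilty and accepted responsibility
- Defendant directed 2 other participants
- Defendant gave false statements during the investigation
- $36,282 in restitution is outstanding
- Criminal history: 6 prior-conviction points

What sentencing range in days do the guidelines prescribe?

1260-1500 days

Base offense level for burglary: 8.
A1 applies (level before this adjustment is 8 ≥ 3, so +4): 8 + 4 = 12.
A2 applies (level before this adjustment is 12 ≥ 6, so +4): 12 + 4 = 16.
A3 applies: 16 − 2 = 14.
A4 applies: 14 + 2 = 16.
A5 applies: 16 + 1 = 17.
Level 17 exceeds the maximum of 16; capped at 16.
Final offense level: 16.
Criminal history: 6 prior points → Category 2 (5-10).
Level 16 falls in the 10-16 band.
Grid: Level 10-16 × Category 2 = 1260-1500 days.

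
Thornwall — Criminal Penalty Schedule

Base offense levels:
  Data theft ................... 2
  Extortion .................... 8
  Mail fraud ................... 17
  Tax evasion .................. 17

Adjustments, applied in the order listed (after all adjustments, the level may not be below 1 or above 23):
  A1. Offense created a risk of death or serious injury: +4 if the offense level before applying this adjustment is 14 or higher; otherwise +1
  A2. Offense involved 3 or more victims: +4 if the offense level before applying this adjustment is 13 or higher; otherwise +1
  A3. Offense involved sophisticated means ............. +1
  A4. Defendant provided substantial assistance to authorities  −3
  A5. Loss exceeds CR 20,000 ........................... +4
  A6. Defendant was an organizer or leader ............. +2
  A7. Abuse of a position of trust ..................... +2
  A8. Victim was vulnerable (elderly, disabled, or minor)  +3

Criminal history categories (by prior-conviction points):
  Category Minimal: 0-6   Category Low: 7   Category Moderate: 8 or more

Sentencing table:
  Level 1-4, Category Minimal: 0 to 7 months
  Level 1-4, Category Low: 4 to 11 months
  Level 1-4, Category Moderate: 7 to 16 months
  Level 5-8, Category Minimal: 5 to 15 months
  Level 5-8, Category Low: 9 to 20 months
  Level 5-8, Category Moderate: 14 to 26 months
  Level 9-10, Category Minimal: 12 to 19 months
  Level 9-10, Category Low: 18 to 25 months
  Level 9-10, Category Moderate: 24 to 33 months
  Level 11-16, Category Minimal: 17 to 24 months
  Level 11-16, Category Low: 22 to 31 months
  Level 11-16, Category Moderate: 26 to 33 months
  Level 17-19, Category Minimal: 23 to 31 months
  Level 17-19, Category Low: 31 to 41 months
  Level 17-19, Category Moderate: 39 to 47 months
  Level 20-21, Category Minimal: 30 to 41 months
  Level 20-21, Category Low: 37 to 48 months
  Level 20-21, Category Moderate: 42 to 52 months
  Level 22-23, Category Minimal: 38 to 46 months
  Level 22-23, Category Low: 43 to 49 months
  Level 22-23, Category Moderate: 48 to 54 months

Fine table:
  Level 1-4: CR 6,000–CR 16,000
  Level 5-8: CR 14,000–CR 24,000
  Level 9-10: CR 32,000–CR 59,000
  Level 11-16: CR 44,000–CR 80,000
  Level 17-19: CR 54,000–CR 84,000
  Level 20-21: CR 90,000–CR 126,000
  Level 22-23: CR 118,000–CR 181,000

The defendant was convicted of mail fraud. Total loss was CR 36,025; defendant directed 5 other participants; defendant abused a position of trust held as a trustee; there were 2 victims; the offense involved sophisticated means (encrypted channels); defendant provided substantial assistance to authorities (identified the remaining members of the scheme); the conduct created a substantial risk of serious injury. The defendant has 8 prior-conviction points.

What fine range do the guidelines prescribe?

Base offense level for mail fraud: 17.
A1 applies (level before this adjustment is 17 ≥ 14, so +4): 17 + 4 = 21.
A3 applies: 21 + 1 = 22.
A4 applies: 22 − 3 = 19.
A5 applies: 19 + 4 = 23.
A6 applies: 23 + 2 = 25.
A7 applies: 25 + 2 = 27.
Level 27 exceeds the maximum of 23; capped at 23.
Final offense level: 23.
Level 23 falls in the 22-23 band.
Fine table: Level 22-23 → CR 118,000–CR 181,000.

CR 118,000–CR 181,000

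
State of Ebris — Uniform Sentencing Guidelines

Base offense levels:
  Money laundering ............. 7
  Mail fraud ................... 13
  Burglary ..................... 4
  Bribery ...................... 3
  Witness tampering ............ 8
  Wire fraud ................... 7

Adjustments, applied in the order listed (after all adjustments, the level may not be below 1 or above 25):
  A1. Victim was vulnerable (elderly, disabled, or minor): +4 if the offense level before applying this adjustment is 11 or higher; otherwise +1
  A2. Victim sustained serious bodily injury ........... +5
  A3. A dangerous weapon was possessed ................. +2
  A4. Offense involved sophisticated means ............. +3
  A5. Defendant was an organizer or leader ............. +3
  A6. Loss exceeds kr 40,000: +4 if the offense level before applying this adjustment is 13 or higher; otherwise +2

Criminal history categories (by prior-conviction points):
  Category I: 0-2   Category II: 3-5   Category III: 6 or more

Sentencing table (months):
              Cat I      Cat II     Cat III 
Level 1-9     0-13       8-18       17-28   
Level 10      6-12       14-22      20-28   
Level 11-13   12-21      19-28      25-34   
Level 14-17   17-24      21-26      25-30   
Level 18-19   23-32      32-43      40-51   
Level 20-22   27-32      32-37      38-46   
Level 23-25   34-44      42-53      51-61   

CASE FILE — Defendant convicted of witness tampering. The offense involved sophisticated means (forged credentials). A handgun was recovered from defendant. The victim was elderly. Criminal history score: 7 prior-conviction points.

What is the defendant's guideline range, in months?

25-30 months

Base offense level for witness tampering: 8.
A1 applies (level before this adjustment is 8 < 11, so +1): 8 + 1 = 9.
A2 does not apply.
A3 applies: 9 + 2 = 11.
A4 applies: 11 + 3 = 14.
A6 does not apply.
Final offense level: 14.
Criminal history: 7 prior points → Category III (6+).
Level 14 falls in the 14-17 band.
Grid: Level 14-17 × Category III = 25-30 months.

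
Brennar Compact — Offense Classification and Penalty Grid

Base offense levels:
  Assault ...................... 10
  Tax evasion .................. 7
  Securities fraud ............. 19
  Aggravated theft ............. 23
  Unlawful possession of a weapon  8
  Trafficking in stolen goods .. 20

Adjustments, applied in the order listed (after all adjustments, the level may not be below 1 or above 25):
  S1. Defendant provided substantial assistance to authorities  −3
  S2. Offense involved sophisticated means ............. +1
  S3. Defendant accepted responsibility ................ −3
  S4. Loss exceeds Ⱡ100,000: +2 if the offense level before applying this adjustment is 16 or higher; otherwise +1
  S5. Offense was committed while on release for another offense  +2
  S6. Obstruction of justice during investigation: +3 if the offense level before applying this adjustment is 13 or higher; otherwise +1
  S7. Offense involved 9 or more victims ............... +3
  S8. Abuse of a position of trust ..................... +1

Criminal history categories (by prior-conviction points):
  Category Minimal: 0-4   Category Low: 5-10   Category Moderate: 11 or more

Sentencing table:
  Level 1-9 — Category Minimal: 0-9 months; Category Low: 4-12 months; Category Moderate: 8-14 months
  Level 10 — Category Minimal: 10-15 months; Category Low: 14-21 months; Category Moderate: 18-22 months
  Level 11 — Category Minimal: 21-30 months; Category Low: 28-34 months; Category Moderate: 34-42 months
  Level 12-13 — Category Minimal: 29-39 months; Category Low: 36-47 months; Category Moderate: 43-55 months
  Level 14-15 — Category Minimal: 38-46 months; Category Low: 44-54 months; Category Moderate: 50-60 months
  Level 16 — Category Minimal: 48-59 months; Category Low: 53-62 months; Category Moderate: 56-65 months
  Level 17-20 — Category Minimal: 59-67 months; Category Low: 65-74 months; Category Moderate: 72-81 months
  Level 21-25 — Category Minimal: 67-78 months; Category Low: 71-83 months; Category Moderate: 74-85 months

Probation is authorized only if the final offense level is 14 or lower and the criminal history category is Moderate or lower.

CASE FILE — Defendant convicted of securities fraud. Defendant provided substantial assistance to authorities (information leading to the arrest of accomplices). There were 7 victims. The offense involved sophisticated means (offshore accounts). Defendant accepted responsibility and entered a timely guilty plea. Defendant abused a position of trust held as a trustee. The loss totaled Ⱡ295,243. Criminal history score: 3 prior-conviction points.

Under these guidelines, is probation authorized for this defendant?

Base offense level for securities fraud: 19.
S1 applies: 19 − 3 = 16.
S2 applies: 16 + 1 = 17.
S3 applies: 17 − 3 = 14.
S4 applies (level before this adjustment is 14 < 16, so +1): 14 + 1 = 15.
S6 does not apply.
S8 applies: 15 + 1 = 16.
Final offense level: 16.
Criminal history: 3 prior points → Category Minimal (0-4).
Level 16 falls in the 16 band.
Grid: Level 16 × Category Minimal = 48-59 months.
Probation check: level 16 > 14 and category Minimal ≤ Moderate → not eligible.

No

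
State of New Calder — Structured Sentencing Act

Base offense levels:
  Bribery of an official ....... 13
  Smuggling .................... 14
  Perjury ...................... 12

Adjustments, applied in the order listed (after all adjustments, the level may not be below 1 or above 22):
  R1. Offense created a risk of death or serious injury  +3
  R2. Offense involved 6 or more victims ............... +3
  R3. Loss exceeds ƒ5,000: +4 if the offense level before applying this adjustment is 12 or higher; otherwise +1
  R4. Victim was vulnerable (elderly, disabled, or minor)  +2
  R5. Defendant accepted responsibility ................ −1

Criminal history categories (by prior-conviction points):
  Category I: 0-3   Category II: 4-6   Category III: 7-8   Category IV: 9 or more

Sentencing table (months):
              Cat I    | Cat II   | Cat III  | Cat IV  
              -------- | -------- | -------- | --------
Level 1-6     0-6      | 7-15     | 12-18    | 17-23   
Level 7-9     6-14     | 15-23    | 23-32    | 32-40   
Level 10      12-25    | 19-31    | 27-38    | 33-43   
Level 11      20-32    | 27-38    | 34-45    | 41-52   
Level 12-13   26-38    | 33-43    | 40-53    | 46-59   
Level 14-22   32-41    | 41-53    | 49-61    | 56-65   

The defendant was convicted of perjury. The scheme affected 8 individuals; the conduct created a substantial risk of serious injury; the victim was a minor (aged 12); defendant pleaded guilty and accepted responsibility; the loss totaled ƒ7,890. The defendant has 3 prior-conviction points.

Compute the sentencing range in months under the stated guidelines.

Base offense level for perjury: 12.
R1 applies: 12 + 3 = 15.
R2 applies: 15 + 3 = 18.
R3 applies (level before this adjustment is 18 ≥ 12, so +4): 18 + 4 = 22.
R4 applies: 22 + 2 = 24.
R5 applies: 24 − 1 = 23.
Level 23 exceeds the maximum of 22; capped at 22.
Final offense level: 22.
Criminal history: 3 prior points → Category I (0-3).
Level 22 falls in the 14-22 band.
Grid: Level 14-22 × Category I = 32-41 months.

32-41 months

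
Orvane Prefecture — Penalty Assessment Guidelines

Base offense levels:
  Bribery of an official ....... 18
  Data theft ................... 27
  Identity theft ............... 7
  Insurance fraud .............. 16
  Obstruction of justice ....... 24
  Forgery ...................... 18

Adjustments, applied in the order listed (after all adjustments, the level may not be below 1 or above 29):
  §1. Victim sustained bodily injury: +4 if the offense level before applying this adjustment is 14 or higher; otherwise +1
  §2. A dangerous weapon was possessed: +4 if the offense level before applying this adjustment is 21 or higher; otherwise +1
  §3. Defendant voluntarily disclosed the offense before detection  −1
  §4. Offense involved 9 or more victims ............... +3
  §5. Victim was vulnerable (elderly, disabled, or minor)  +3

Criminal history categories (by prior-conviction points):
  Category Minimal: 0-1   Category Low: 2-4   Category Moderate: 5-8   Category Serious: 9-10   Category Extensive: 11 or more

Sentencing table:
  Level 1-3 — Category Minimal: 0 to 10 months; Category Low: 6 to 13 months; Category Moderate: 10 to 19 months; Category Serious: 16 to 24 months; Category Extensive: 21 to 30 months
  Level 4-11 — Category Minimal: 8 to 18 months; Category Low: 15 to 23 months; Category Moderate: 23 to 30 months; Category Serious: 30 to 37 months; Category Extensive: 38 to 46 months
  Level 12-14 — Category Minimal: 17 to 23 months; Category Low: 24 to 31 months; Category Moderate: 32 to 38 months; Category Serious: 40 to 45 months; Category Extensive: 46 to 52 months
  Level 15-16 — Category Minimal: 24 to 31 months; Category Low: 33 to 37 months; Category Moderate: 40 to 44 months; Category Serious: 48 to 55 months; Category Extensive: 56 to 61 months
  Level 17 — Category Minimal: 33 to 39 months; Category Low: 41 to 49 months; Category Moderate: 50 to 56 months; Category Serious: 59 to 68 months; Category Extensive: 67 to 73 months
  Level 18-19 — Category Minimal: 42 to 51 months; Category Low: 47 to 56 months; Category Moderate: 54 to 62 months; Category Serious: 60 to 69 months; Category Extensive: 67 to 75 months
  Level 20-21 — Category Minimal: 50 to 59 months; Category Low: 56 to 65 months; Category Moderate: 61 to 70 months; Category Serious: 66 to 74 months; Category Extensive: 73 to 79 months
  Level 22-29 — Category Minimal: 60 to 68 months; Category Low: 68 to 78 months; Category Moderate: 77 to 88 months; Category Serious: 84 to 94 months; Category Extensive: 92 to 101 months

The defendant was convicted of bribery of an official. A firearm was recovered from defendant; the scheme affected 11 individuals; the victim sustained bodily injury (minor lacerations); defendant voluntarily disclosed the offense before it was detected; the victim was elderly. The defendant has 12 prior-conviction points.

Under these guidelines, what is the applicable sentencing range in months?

92-101 months

Base offense level for bribery of an official: 18.
§1 applies (level before this adjustment is 18 ≥ 14, so +4): 18 + 4 = 22.
§2 applies (level before this adjustment is 22 ≥ 21, so +4): 22 + 4 = 26.
§3 applies: 26 − 1 = 25.
§4 applies: 25 + 3 = 28.
§5 applies: 28 + 3 = 31.
Level 31 exceeds the maximum of 29; capped at 29.
Final offense level: 29.
Criminal history: 12 prior points → Category Extensive (11+).
Level 29 falls in the 22-29 band.
Grid: Level 22-29 × Category Extensive = 92-101 months.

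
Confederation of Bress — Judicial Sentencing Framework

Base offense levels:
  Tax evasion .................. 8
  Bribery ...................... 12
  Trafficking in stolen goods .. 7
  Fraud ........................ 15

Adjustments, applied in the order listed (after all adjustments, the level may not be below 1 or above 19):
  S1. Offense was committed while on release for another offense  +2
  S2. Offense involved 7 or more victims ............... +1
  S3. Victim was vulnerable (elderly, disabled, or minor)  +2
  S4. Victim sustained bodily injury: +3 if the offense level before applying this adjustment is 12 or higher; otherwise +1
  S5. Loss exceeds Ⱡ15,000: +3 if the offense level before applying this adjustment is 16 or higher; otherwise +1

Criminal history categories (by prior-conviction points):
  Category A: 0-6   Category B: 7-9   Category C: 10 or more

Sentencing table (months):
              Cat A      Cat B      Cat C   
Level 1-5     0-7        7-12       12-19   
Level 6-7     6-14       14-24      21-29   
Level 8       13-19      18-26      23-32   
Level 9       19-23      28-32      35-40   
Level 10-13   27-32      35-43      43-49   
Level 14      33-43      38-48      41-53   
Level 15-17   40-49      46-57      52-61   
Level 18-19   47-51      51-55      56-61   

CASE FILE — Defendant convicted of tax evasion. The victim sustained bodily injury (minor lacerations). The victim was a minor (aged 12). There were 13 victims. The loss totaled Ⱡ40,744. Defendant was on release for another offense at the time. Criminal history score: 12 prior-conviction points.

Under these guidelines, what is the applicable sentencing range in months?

56-61 months

Base offense level for tax evasion: 8.
S1 applies: 8 + 2 = 10.
S2 applies: 10 + 1 = 11.
S3 applies: 11 + 2 = 13.
S4 applies (level before this adjustment is 13 ≥ 12, so +3): 13 + 3 = 16.
S5 applies (level before this adjustment is 16 ≥ 16, so +3): 16 + 3 = 19.
Final offense level: 19.
Criminal history: 12 prior points → Category C (10+).
Level 19 falls in the 18-19 band.
Grid: Level 18-19 × Category C = 56-61 months.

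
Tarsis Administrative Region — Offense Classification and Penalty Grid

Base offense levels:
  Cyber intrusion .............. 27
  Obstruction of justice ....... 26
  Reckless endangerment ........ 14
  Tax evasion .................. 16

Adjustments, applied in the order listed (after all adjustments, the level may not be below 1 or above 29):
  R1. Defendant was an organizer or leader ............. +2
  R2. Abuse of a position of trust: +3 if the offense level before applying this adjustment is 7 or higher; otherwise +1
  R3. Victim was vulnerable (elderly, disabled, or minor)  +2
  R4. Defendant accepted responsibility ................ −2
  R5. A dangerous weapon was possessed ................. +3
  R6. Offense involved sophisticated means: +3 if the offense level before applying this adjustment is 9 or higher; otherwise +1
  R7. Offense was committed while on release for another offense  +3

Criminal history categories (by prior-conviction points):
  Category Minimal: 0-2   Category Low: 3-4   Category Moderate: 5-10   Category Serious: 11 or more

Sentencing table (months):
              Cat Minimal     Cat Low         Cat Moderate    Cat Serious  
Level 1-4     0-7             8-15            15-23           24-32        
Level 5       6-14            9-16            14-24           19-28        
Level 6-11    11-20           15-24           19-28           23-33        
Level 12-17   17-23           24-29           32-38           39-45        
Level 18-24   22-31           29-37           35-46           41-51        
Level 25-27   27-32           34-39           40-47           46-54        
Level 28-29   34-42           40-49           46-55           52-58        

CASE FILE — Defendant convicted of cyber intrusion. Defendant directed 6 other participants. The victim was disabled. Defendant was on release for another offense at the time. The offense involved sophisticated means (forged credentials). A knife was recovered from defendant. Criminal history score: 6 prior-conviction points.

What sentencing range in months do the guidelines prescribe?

46-55 months

Base offense level for cyber intrusion: 27.
R1 applies: 27 + 2 = 29.
R2 does not apply.
R3 applies: 29 + 2 = 31.
R5 applies: 31 + 3 = 34.
R6 applies (level before this adjustment is 34 ≥ 9, so +3): 34 + 3 = 37.
R7 applies: 37 + 3 = 40.
Level 40 exceeds the maximum of 29; capped at 29.
Final offense level: 29.
Criminal history: 6 prior points → Category Moderate (5-10).
Level 29 falls in the 28-29 band.
Grid: Level 28-29 × Category Moderate = 46-55 months.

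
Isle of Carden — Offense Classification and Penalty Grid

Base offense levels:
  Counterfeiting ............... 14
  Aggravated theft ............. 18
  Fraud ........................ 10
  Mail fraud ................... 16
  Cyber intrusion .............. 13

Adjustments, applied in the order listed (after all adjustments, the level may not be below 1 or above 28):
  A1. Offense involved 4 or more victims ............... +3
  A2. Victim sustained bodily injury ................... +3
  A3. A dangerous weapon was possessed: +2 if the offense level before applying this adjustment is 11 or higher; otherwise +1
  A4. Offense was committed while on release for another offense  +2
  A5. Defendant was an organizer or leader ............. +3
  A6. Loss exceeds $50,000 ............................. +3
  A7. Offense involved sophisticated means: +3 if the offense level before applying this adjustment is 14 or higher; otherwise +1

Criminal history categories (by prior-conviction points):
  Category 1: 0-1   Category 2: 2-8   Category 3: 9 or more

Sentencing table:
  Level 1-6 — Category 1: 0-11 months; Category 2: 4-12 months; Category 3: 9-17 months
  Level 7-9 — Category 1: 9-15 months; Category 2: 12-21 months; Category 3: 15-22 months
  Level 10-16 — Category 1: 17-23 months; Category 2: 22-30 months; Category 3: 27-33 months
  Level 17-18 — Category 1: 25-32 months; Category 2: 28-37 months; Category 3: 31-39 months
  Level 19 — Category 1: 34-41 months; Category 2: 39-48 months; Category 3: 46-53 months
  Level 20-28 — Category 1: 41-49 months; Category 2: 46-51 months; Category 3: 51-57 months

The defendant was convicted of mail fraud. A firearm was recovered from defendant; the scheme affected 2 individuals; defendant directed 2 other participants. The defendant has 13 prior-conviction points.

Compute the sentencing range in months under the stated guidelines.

51-57 months

Base offense level for mail fraud: 16.
A1 does not apply.
A3 applies (level before this adjustment is 16 ≥ 11, so +2): 16 + 2 = 18.
A5 applies: 18 + 3 = 21.
A7 does not apply.
Final offense level: 21.
Criminal history: 13 prior points → Category 3 (9+).
Level 21 falls in the 20-28 band.
Grid: Level 20-28 × Category 3 = 51-57 months.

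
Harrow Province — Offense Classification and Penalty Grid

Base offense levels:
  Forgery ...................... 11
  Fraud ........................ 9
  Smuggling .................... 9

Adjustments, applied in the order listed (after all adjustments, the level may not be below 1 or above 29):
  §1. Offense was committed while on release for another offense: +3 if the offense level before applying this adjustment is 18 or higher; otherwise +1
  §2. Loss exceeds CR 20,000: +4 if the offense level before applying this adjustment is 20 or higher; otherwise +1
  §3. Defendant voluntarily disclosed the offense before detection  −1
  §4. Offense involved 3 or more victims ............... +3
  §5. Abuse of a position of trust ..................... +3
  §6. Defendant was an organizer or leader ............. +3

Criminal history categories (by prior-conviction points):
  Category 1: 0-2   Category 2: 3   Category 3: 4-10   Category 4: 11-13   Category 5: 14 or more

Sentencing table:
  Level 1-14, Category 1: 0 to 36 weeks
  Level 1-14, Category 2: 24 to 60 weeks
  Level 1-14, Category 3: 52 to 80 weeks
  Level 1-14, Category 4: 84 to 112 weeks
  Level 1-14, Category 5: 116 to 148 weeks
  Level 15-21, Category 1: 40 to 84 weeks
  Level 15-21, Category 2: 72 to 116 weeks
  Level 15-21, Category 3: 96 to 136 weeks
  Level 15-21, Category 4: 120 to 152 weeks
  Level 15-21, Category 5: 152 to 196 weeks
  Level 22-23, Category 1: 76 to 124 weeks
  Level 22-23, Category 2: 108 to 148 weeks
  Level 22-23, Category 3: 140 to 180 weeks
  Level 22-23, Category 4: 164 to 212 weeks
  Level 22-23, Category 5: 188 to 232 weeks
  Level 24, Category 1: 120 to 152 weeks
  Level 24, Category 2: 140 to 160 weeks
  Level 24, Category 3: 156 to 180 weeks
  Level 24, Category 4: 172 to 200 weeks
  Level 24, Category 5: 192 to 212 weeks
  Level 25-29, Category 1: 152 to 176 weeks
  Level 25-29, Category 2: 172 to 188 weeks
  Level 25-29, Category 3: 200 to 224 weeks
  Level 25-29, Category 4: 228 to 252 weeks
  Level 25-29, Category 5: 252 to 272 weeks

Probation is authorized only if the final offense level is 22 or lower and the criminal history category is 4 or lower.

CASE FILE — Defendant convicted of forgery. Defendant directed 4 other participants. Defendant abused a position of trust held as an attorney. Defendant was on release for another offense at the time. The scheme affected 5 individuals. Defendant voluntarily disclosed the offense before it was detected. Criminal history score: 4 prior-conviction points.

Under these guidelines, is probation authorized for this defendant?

Yes

Base offense level for forgery: 11.
§1 applies (level before this adjustment is 11 < 18, so +1): 11 + 1 = 12.
§2 does not apply.
§3 applies: 12 − 1 = 11.
§4 applies: 11 + 3 = 14.
§5 applies: 14 + 3 = 17.
§6 applies: 17 + 3 = 20.
Final offense level: 20.
Criminal history: 4 prior points → Category 3 (4-10).
Level 20 falls in the 15-21 band.
Grid: Level 15-21 × Category 3 = 96-136 weeks.
Probation check: level 20 ≤ 22 and category 3 ≤ 4 → eligible.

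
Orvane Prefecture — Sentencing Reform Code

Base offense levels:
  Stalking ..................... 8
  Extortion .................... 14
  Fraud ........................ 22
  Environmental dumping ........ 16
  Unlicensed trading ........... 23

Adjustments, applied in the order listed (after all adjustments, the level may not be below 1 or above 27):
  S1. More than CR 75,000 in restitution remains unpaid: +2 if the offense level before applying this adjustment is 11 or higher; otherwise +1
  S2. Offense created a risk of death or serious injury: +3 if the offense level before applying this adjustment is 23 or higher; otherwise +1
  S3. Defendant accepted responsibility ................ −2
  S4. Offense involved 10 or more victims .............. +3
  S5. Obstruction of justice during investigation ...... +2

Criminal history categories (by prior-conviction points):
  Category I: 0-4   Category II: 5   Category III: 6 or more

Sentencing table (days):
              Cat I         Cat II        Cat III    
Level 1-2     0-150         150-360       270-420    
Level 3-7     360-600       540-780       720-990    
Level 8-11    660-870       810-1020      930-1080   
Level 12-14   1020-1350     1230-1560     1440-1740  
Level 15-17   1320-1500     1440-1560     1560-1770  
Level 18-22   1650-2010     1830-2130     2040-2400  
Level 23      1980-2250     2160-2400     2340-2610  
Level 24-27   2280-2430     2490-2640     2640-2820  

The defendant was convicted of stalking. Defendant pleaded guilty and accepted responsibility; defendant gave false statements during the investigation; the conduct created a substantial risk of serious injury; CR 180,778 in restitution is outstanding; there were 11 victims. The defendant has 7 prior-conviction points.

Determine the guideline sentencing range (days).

1440-1740 days

Base offense level for stalking: 8.
S1 applies (level before this adjustment is 8 < 11, so +1): 8 + 1 = 9.
S2 applies (level before this adjustment is 9 < 23, so +1): 9 + 1 = 10.
S3 applies: 10 − 2 = 8.
S4 applies: 8 + 3 = 11.
S5 applies: 11 + 2 = 13.
Final offense level: 13.
Criminal history: 7 prior points → Category III (6+).
Level 13 falls in the 12-14 band.
Grid: Level 12-14 × Category III = 1440-1740 days.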